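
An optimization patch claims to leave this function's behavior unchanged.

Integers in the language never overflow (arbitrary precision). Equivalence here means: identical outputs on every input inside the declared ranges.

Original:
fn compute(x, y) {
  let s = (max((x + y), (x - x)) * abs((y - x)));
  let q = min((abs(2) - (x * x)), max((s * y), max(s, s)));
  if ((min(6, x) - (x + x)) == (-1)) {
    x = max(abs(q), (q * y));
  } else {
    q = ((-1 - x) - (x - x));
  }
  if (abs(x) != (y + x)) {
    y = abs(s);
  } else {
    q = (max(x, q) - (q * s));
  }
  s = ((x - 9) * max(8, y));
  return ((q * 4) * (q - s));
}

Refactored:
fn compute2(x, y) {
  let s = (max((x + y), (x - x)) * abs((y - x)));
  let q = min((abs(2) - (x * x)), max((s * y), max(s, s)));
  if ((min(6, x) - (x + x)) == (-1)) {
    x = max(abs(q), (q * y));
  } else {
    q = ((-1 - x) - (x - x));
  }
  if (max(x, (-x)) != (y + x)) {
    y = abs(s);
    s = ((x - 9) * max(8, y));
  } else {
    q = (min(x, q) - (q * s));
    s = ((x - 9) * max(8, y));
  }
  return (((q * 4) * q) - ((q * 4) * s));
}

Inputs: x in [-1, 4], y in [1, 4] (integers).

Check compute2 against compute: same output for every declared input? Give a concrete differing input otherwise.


There is a counterexample at x=-1, y=2: 0 on one side, -316 on the other.
compute: s := 3 | q := 1 | ((min(6, x) - (x + x)) == (-1)): false | q := 0 | (abs(x) != (y + x)): false | q := 0 | s := -80 | result 0
compute2: s := 3 | q := 1 | ((min(6, x) - (x + x)) == (-1)): false | q := 0 | (max(x, (-x)) != (y + x)): false | q := -1 | s := -80 | result -316
verdict: not equivalent; witness: x=-1, y=2


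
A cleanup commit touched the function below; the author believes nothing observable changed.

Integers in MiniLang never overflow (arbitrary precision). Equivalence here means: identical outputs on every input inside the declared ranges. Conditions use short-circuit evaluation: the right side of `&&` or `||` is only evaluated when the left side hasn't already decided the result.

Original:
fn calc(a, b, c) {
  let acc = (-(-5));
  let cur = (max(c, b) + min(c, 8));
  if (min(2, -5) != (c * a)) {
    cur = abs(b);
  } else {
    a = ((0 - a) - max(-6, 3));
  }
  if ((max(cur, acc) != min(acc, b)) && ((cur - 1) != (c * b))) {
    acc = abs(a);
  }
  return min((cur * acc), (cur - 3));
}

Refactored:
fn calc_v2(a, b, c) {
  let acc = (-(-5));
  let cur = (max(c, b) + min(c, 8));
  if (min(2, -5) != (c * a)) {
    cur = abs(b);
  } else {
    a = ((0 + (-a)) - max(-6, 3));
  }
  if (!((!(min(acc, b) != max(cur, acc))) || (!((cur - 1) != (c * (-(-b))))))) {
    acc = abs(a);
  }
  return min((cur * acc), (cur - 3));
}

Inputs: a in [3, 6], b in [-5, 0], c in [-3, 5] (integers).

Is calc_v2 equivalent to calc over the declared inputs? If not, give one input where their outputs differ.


Comparing the listings, the differences include: boolean connective usage differs; arithmetic usage differs.
Spot check at a=4, b=-1, c=2 — calc: acc becomes 5; next cur becomes 4; next (min(2, -5) != (c * a)) evaluates to true; next cur becomes 1; next ((max(cur, acc) != min(acc, b)) && ((cur - 1) != (c * b))) evaluates to true; next acc becomes 4; next final value -2. calc_v2: acc becomes 5; next cur becomes 4; next (min(2, -5) != (c * a)) evaluates to true; next cur becomes 1; next (!((!(min(acc, b) != max(cur, acc))) || (!((cur - 1) != (c * (-(-b))))))) evaluates to true; next acc becomes 4; next final value -2. Both give -2.
Across all 216 domain points the two functions coincide.
verdict: equivalent


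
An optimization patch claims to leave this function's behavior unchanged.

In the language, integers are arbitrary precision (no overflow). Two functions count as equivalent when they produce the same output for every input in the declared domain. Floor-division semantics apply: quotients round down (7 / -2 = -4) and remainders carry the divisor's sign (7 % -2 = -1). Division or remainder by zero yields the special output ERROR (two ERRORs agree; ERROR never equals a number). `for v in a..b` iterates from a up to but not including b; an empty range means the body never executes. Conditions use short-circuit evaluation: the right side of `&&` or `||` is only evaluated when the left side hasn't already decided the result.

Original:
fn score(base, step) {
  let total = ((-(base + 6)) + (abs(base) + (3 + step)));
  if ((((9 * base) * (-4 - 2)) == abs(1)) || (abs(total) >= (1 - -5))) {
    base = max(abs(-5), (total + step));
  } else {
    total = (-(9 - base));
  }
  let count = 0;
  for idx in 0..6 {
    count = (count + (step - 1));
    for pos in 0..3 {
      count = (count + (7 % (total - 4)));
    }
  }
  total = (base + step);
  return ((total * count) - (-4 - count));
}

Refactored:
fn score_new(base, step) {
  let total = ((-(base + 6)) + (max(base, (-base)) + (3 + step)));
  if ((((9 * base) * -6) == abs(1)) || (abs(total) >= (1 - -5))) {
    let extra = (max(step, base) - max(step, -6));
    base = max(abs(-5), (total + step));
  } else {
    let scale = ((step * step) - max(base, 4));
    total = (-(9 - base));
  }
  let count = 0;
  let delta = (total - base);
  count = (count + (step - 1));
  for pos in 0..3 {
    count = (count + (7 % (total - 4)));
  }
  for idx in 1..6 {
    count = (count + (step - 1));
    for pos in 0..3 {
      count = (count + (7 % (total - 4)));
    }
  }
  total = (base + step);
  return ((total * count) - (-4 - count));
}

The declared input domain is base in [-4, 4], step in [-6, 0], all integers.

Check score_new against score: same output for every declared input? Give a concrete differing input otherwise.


Equivalent. Among the additions is an assignment to `scale` whose value nothing reads, and its value is discarded.
Every one of the 63 inputs gives matching results.
Tracing base=0, step=-4: score: total=-7, then ((((9 * base) * (-4 - 2)) == abs(1)) || (abs(total) >= (1 - -5))) is true, then base=5, then count=0, then (idx=0), then count=-5, then (pos=0), then count=-9, then (pos=1), then count=-13, then (pos=2), then count=-17, then (idx=1), then count=-22, then (pos=0), then count=-26, then (pos=1), then count=-30, then (pos=2), then count=-34, then (idx=2), then count=-39, then (pos=0), then count=-43, then (pos=1), then count=-47, then (pos=2), then count=-51, then (idx=3), then count=-56, then (pos=0), then count=-60, then (pos=1), then count=-64, then (pos=2), then count=-68, then (idx=4), then count=-73, then (pos=0), then count=-77, then (pos=1), then count=-81, then (pos=2), then count=-85, then (idx=5), then count=-90, then (pos=0), then count=-94, then (pos=1), then count=-98, then (pos=2), then count=-102, then total=1, then returns -200 | score_new: total=-7, then ((((9 * base) * -6) == abs(1)) || (abs(total) >= (1 - -5))) is true, then extra=4, then base=5, then count=0, then delta=-12, then count=-5, then (pos=0), then count=-9, then (pos=1), then count=-13, then (pos=2), then count=-17, then (idx=1), then count=-22, then (pos=0), then count=-26, then (pos=1), then count=-30, then (pos=2), then count=-34, then (idx=2), then count=-39, then (pos=0), then count=-43, then (pos=1), then count=-47, then (pos=2), then count=-51, then (idx=3), then count=-56, then (pos=0), then count=-60, then (pos=1), then count=-64, then (pos=2), then count=-68, then (idx=4), then count=-73, then (pos=0), then count=-77, then (pos=1), then count=-81, then (pos=2), then count=-85, then (idx=5), then count=-90, then (pos=0), then count=-94, then (pos=1), then count=-98, then (pos=2), then count=-102, then total=1, then returns -200 — matching result -200.
verdict: equivalent


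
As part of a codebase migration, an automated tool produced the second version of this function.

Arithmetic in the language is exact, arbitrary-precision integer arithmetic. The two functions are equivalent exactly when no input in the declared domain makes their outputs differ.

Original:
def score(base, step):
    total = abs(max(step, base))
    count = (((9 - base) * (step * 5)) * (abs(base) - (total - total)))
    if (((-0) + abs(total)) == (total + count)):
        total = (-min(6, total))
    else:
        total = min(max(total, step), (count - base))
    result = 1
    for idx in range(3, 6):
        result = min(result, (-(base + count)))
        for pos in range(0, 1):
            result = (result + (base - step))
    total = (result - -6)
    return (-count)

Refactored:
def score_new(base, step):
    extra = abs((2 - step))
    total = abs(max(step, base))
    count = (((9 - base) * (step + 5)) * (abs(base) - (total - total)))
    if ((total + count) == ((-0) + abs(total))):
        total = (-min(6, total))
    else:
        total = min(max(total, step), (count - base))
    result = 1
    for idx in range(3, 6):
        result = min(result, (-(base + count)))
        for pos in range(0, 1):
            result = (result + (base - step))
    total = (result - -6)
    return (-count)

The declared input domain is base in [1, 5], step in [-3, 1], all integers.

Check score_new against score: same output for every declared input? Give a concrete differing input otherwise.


Consider the input base=1, step=-3.
score: total=1, then count=-120, then (((-0) + abs(total)) == (total + count)) is false, then total=-121, then result=1, then (idx=3), then result=1, then (pos=0), then result=5, then (idx=4), then result=5, then (pos=0), then result=9, then (idx=5), then result=9, then (pos=0), then result=13, then total=19, then returns 120
score_new: extra=5, then total=1, then count=16, then ((total + count) == ((-0) + abs(total))) is false, then total=1, then result=1, then (idx=3), then result=-17, then (pos=0), then result=-13, then (idx=4), then result=-17, then (pos=0), then result=-13, then (idx=5), then result=-17, then (pos=0), then result=-13, then total=-7, then returns -16
120 vs -16 — the two versions disagree here.
verdict: not equivalent; witness: base=1, step=-3


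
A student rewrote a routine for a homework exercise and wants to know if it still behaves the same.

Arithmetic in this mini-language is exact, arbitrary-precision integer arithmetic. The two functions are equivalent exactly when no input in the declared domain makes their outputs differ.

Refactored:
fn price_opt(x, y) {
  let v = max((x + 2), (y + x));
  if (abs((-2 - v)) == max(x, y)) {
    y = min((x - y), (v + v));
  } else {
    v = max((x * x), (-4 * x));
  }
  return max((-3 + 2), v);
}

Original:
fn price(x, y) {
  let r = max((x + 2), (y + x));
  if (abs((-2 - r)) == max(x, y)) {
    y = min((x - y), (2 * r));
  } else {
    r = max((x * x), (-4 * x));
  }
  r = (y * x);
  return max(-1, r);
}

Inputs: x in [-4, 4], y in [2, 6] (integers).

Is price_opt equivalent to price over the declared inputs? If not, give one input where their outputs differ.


Evaluate both at x=-4, y=2.
price: r := -2 | (abs((-2 - r)) == max(x, y)): false | r := 16 | r := -8 | result -1
price_opt: v := -2 | (abs((-2 - v)) == max(x, y)): false | v := 16 | result 16
-1 != 16, so the rewrite changes behavior.
verdict: not equivalent; witness: x=-4, y=2


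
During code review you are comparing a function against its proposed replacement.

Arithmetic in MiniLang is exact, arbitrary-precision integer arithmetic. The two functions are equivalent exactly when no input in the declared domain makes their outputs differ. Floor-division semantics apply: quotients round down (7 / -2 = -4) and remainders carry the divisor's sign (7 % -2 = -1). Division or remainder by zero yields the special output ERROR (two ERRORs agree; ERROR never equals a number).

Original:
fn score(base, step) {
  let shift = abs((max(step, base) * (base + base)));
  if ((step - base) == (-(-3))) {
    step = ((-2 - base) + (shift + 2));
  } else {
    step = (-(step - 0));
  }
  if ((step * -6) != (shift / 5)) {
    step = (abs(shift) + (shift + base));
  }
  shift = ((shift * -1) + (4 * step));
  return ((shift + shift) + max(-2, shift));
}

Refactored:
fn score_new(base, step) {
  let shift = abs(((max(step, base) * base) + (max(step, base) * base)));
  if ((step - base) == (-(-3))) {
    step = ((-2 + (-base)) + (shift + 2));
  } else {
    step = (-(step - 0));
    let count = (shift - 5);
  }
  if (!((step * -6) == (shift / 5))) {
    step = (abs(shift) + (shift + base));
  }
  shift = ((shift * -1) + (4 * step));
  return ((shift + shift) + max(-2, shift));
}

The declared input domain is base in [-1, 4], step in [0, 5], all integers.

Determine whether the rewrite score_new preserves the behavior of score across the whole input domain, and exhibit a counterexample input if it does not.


This is a faithful refactor — local variable names differ; and comparison usage differs; and arithmetic usage differs; and statement counts differ; and constant usage differs; and boolean connective usage differs; and min/max/abs usage differs, but the computed results match everywhere.
Tracing base=2, step=2: score: shift becomes 8; next ((step - base) == (-(-3))) evaluates to false; next step becomes -2; next ((step * -6) != (shift / 5)) evaluates to true; next step becomes 18; next shift becomes 64; next final value 192 | score_new: shift becomes 8; next ((step - base) == (-(-3))) evaluates to false; next step becomes -2; next count becomes 3; next (!((step * -6) == (shift / 5))) evaluates to true; next step becomes 18; next shift becomes 64; next final value 192 — matching result 192.
Across all 36 domain points the two functions coincide.
verdict: equivalent


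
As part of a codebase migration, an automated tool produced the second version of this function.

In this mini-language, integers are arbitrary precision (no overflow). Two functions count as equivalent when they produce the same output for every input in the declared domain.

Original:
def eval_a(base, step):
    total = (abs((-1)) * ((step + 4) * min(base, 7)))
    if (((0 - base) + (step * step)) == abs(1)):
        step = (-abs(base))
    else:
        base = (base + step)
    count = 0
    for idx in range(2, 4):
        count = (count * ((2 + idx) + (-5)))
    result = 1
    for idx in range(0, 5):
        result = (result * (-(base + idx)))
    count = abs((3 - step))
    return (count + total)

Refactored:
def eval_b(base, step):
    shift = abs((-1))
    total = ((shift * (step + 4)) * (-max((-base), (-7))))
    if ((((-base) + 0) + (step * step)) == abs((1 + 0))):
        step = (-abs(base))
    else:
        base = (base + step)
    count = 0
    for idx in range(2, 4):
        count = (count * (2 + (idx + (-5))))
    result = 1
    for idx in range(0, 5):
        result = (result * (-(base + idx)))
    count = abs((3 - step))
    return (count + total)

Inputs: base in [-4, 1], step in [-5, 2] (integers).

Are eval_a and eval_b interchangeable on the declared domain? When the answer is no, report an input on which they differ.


The two are interchangeable: constant usage differs; also min/max/abs usage differs; also arithmetic usage differs; also statement counts differ; also local variable names differ, and every declared input agrees.
Spot check at base=-1, step=-4 — eval_a: total = 0; (((0 - base) + (step * step)) == abs(1)) -> false; base = -5; count = 0; [idx=2]; count = 0; [idx=3]; count = 0; result = 1; [idx=0]; result = 5; [idx=1]; result = 20; [idx=2]; result = 60; [idx=3]; result = 120; [idx=4]; result = 120; count = 7; return 7. eval_b: shift = 1; total = 0; ((((-base) + 0) + (step * step)) == abs((1 + 0))) -> false; base = -5; count = 0; [idx=2]; count = 0; [idx=3]; count = 0; result = 1; [idx=0]; result = 5; [idx=1]; result = 20; [idx=2]; result = 60; [idx=3]; result = 120; [idx=4]; result = 120; count = 7; return 7. Both give 7.
Checked all 48 inputs in the declared domain: the outputs agree on every one.
verdict: equivalent


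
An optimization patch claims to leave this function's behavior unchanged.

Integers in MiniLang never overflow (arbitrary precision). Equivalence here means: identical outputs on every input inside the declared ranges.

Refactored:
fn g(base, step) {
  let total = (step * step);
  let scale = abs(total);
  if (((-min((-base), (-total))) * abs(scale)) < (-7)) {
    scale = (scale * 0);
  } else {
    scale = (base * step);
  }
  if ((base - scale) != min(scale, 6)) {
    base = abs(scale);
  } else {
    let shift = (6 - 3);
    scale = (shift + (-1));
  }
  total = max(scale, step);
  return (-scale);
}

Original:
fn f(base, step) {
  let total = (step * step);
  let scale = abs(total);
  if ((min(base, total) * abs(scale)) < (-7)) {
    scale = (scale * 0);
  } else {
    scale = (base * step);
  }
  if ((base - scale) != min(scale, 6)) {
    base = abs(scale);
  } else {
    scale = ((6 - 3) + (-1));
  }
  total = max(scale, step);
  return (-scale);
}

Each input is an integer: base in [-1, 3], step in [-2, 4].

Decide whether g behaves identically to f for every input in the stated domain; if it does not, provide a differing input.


The rewrite breaks on base=-1, step=3, where the results are 0 and 3.
f: total := 9 | scale := 9 | ((min(base, total) * abs(scale)) < (-7)): true | scale := 0 | ((base - scale) != min(scale, 6)): true | base := 0 | total := 3 | result 0
g: total := 9 | scale := 9 | (((-min((-base), (-total))) * abs(scale)) < (-7)): false | scale := -3 | ((base - scale) != min(scale, 6)): true | base := 3 | total := 3 | result 3
verdict: not equivalent; witness: base=-1, step=3


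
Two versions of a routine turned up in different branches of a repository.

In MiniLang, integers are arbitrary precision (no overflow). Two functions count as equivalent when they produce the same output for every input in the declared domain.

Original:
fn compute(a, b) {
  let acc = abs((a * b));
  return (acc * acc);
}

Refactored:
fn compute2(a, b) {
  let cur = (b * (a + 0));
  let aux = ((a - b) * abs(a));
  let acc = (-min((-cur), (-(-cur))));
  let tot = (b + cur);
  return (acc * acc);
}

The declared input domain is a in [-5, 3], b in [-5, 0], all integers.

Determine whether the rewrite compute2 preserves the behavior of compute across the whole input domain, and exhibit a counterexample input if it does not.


Differences: min/max/abs usage differs, plus constant usage differs, plus arithmetic usage differs, plus statement counts differ, plus local variable names differ — yet all 54 inputs agree.
verdict: equivalent


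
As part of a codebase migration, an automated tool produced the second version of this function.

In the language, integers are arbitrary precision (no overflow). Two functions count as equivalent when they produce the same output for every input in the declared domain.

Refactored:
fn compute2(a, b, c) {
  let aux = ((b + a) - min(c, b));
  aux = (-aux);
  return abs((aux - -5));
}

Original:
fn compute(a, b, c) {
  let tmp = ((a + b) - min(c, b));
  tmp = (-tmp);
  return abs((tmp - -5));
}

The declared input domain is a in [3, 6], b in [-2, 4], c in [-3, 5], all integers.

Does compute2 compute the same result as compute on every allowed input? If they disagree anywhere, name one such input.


Reading the diff, among the changes: local variable names differ.
Tracing a=5, b=0, c=-2: compute: tmp=7, then tmp=-7, then returns 2 | compute2: aux=7, then aux=-7, then returns 2 — matching result 2.
An exhaustive pass over the 252 declared inputs shows identical outputs.
verdict: equivalent


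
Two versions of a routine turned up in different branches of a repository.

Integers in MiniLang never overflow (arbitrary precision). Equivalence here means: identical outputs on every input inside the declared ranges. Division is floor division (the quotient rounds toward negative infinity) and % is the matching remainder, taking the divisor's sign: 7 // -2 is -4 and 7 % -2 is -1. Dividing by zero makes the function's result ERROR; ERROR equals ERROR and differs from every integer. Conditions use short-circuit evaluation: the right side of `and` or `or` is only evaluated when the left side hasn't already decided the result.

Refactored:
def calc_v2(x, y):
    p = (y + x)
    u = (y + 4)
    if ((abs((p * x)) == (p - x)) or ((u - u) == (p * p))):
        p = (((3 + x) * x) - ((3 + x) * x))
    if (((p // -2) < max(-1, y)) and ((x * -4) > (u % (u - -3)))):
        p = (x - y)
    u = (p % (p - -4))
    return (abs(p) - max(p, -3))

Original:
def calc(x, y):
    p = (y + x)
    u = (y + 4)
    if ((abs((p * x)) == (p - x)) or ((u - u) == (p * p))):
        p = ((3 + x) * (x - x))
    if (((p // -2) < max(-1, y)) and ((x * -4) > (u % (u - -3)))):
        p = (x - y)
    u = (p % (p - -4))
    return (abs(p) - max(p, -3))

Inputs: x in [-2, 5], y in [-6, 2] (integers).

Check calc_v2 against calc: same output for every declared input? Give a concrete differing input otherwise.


Side by side, the visible changes include: constant usage differs, plus arithmetic usage differs.
Spot check at x=1, y=-1 — calc: p = 0; u = 3; ((abs((p * x)) == (p - x)) or ((u - u) == (p * p))) -> true; p = 0; (((p // -2) < max(-1, y)) and ((x * -4) > (u % (u - -3)))) -> false; u = 0; return 0. calc_v2: p = 0; u = 3; ((abs((p * x)) == (p - x)) or ((u - u) == (p * p))) -> true; p = 0; (((p // -2) < max(-1, y)) and ((x * -4) > (u % (u - -3)))) -> false; u = 0; return 0. Both give 0.
Checked all 72 inputs in the declared domain: the outputs agree on every one.
verdict: equivalent


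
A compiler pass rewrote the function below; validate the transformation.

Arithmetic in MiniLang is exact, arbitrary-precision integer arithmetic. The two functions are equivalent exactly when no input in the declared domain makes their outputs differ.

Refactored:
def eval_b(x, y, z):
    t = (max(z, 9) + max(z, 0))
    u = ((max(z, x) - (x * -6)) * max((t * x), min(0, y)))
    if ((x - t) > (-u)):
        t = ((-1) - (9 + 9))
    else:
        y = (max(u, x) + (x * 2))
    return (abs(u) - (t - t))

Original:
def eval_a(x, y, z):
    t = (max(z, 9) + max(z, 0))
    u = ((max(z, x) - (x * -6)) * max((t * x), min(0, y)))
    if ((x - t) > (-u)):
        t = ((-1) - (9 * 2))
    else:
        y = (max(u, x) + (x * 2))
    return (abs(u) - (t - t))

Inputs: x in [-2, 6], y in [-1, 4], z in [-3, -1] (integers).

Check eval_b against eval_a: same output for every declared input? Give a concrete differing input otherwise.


Behavior is preserved: although constant usage differs, and arithmetic usage differs, the outputs never diverge.
Spot check at x=0, y=1, z=-3 — eval_a: t = 9; u = 0; ((x - t) > (-u)) -> false; y = 0; return 0. eval_b: t = 9; u = 0; ((x - t) > (-u)) -> false; y = 0; return 0. Both give 0.
Checked all 162 inputs in the declared domain: the outputs agree on every one.
verdict: equivalent


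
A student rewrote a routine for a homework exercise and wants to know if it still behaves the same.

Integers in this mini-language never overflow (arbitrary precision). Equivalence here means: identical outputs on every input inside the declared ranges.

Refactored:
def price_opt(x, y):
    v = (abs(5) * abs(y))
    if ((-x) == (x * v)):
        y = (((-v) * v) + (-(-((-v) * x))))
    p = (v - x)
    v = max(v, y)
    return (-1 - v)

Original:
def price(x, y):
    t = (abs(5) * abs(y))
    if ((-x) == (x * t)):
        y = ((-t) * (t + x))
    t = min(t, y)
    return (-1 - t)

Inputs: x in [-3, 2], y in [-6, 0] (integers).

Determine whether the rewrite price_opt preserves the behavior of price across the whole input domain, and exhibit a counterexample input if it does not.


The rewrite breaks on x=-3, y=-6, where the results are 5 and -31.
price: t = 30; ((-x) == (x * t)) -> false; t = -6; return 5
price_opt: v = 30; ((-x) == (x * v)) -> false; p = 33; v = 30; return -31
verdict: not equivalent; witness: x=-3, y=-6


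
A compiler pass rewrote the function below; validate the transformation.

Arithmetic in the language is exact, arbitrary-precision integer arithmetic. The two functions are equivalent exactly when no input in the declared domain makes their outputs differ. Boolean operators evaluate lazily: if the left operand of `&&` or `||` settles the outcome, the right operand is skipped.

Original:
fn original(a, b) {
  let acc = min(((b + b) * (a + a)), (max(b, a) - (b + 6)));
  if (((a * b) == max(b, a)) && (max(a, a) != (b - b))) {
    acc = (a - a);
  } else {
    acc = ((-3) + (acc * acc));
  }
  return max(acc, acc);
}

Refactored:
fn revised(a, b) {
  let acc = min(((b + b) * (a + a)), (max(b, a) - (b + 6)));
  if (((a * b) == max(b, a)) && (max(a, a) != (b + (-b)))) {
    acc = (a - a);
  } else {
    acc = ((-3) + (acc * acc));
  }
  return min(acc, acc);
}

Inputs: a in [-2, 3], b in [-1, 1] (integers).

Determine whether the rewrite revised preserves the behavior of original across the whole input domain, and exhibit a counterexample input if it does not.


Equivalent. The one real change (`max(acc, acc)` became `min(acc, acc)`) has no effect anywhere in the declared ranges.
Checked all 18 inputs in the declared domain: the outputs agree on every one.
Tracing a=-1, b=1: original: acc=-6, then (((a * b) == max(b, a)) && (max(a, a) != (b - b))) is false, then acc=33, then returns 33 | revised: acc=-6, then (((a * b) == max(b, a)) && (max(a, a) != (b + (-b)))) is false, then acc=33, then returns 33 — matching result 33.
verdict: equivalent


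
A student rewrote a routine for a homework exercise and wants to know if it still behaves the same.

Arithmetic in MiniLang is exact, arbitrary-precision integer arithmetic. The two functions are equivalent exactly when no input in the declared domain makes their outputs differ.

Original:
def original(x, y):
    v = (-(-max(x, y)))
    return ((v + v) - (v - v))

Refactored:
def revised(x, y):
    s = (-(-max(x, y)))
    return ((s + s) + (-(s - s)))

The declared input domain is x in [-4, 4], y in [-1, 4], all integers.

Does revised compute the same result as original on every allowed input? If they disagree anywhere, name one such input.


Although arithmetic usage differs, plus local variable names differ, 54/54 inputs agree.
verdict: equivalent


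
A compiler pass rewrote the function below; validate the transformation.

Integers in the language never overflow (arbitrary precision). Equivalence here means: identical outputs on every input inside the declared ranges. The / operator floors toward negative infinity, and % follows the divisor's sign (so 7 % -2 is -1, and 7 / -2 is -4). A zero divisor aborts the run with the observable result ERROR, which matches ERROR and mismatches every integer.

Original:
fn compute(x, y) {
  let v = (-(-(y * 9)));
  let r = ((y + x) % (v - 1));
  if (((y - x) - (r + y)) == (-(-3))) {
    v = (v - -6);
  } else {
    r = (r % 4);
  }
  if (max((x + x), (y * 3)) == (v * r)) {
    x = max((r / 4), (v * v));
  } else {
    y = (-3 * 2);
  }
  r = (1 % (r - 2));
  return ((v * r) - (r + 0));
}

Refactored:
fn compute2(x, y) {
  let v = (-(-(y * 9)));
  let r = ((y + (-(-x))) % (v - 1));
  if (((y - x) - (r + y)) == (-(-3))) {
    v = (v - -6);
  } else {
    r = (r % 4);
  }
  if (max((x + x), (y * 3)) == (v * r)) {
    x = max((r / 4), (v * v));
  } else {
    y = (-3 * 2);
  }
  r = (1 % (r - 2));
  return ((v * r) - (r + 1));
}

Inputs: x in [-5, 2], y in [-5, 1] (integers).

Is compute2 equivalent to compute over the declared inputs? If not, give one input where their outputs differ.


These are not equivalent — on x=-5, y=-4 the outputs split (0 vs -1).
compute: v := -36 | r := -9 | (((y - x) - (r + y)) == (-(-3))): false | r := 3 | (max((x + x), (y * 3)) == (v * r)): false | y := -6 | r := 0 | result 0
compute2: v := -36 | r := -9 | (((y - x) - (r + y)) == (-(-3))): false | r := 3 | (max((x + x), (y * 3)) == (v * r)): false | y := -6 | r := 0 | result -1
verdict: not equivalent; witness: x=-5, y=-4


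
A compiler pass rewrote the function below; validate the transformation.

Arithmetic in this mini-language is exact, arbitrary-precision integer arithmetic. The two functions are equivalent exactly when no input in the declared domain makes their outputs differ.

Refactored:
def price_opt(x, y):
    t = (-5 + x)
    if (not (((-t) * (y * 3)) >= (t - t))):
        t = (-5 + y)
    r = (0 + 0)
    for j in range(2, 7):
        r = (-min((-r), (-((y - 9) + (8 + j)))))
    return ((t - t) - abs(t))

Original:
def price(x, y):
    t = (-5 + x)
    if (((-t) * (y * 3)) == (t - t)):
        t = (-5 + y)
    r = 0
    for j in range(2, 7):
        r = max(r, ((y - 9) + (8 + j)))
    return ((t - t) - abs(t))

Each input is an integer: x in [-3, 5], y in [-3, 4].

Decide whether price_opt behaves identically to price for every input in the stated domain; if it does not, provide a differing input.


Run the pair on x=-3, y=-2.
price: t = -8; (((-t) * (y * 3)) == (t - t)) -> false; r = 0; [j=2]; r = 0; [j=3]; r = 0; [j=4]; r = 1; [j=5]; r = 2; [j=6]; r = 3; return -8
price_opt: t = -8; (not (((-t) * (y * 3)) >= (t - t))) -> true; t = -7; r = 0; [j=2]; r = 0; [j=3]; r = 0; [j=4]; r = 1; [j=5]; r = 2; [j=6]; r = 3; return -7
-8 != -7, so the rewrite changes behavior.
verdict: not equivalent; witness: x=-3, y=-2


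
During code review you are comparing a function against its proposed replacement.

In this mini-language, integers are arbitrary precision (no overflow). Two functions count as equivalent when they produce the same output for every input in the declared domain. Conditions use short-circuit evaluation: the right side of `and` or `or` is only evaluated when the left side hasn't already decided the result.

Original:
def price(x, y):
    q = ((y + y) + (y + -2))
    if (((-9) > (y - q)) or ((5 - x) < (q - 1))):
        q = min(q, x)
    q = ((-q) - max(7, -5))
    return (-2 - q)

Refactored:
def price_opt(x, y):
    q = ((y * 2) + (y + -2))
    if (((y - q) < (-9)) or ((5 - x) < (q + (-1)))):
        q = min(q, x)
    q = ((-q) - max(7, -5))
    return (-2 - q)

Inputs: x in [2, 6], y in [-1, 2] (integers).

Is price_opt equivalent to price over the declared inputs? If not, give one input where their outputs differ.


The two versions differ — the changes include constant usage differs; comparison usage differs; arithmetic usage differs.
One worked example (x=3, y=0) — price: q becomes -2; next (((-9) > (y - q)) or ((5 - x) < (q - 1))) evaluates to false; next q becomes -5; next final value 3; price_opt: q becomes -2; next (((y - q) < (-9)) or ((5 - x) < (q + (-1)))) evaluates to false; next q becomes -5; next final value 3; agreement on 3.
Checked all 20 inputs in the declared domain: the outputs agree on every one.
verdict: equivalent


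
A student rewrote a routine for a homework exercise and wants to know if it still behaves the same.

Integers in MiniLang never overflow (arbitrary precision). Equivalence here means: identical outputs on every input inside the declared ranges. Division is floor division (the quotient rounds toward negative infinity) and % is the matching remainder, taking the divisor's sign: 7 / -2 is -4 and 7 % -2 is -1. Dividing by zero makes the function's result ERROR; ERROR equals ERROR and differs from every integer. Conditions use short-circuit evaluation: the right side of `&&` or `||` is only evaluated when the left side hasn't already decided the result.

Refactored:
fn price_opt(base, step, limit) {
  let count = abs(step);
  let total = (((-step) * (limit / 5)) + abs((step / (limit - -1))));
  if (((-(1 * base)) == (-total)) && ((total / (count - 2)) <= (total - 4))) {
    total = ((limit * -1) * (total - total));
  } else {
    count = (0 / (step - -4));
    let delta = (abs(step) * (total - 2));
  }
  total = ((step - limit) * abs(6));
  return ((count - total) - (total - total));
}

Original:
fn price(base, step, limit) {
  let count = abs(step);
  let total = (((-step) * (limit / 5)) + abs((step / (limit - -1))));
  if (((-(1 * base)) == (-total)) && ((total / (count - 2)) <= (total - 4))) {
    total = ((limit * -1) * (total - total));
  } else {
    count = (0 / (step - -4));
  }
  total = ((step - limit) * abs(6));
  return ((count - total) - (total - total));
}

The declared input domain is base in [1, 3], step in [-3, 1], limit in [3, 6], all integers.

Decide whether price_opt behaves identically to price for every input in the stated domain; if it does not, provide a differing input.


Side by side, the visible changes include: min/max/abs usage differs, and arithmetic usage differs, and statement counts differ, and constant usage differs, and local variable names differ.
Tracing base=2, step=1, limit=3: price: count := 1 | total := 0 | (((-(1 * base)) == (-total)) && ((total / (count - 2)) <= (total - 4))): false | count := 0 | total := -12 | result 12 | price_opt: count := 1 | total := 0 | (((-(1 * base)) == (-total)) && ((total / (count - 2)) <= (total - 4))): false | count := 0 | delta := -2 | total := -12 | result 12 — matching result 12.
Sweeping the whole domain (60 inputs) finds no disagreement.
verdict: equivalent


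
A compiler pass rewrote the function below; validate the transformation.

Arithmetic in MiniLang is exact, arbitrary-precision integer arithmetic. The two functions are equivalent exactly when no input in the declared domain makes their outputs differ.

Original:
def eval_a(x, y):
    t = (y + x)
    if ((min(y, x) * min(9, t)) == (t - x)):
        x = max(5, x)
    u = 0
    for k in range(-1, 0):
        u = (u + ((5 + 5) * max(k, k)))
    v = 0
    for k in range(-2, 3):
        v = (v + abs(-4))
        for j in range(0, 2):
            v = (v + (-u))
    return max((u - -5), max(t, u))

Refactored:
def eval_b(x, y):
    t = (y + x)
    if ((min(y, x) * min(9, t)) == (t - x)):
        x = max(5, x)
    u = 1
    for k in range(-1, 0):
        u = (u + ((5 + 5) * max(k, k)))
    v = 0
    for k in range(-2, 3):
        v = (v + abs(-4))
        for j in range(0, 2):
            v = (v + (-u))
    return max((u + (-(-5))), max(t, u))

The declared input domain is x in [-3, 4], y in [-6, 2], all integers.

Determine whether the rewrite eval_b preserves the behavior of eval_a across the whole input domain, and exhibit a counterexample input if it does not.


Input x=-3, y=-6: -5 from eval_a versus -4 from eval_b.
verdict: not equivalent; witness: x=-3, y=-6


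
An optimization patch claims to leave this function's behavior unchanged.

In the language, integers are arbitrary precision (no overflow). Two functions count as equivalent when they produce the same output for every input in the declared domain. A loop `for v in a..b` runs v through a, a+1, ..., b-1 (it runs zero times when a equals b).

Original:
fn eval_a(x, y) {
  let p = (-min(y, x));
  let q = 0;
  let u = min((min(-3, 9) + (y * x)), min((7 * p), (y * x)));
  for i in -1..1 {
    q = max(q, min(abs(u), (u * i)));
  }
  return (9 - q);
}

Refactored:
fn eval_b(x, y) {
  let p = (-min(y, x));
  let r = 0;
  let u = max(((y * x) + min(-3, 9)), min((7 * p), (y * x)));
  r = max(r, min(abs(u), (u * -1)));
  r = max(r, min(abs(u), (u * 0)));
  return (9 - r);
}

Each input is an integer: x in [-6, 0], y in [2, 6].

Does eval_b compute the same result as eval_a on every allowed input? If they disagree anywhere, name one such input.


These are not equivalent — on x=-6, y=2 the outputs split (-6 vs -3).
eval_a: p=6, then q=0, then u=-15, then (i=-1), then q=15, then (i=0), then q=15, then returns -6
eval_b: p=6, then r=0, then u=-12, then r=12, then r=12, then returns -3
verdict: not equivalent; witness: x=-6, y=2


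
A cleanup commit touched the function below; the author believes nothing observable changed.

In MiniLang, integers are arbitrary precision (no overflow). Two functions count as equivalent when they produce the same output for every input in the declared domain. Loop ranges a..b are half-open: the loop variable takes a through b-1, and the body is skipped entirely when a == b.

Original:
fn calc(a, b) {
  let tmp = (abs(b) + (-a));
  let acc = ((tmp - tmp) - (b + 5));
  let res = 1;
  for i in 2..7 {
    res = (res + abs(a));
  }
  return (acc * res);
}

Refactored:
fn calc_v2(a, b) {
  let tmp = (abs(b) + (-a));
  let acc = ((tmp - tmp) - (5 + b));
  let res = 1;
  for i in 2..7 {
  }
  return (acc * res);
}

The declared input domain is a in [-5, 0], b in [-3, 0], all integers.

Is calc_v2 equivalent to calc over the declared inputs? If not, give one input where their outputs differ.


Evaluate both at a=-5, b=-3.
calc: tmp=8, then acc=-2, then res=1, then (i=2), then res=6, then (i=3), then res=11, then (i=4), then res=16, then (i=5), then res=21, then (i=6), then res=26, then returns -52
calc_v2: tmp=8, then acc=-2, then res=1, then (i=2), then (i=3), then (i=4), then (i=5), then (i=6), then returns -2
-52 != -2, so the rewrite changes behavior.
verdict: not equivalent; witness: a=-5, b=-3


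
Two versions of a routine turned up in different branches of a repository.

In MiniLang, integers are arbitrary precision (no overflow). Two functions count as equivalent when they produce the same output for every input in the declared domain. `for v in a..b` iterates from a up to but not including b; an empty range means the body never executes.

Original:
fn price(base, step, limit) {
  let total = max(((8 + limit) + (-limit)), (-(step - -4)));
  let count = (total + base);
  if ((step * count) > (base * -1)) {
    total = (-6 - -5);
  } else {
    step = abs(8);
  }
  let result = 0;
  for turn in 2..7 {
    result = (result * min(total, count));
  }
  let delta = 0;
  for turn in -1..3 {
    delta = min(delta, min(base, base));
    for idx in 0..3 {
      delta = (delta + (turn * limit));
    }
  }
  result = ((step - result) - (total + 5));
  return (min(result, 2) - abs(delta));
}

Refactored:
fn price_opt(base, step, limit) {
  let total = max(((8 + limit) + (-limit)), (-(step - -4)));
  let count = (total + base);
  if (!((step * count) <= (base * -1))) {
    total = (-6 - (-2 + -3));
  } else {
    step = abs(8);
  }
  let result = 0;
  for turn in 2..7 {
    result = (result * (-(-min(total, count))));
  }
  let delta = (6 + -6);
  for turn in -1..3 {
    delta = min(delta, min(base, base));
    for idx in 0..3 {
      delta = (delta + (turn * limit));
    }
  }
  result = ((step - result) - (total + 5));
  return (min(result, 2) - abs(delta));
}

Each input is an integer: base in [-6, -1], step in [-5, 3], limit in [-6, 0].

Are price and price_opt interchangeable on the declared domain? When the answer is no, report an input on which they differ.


Differences: boolean connective usage differs; and constant usage differs; and comparison usage differs; and arithmetic usage differs — yet all 378 inputs agree.
verdict: equivalent


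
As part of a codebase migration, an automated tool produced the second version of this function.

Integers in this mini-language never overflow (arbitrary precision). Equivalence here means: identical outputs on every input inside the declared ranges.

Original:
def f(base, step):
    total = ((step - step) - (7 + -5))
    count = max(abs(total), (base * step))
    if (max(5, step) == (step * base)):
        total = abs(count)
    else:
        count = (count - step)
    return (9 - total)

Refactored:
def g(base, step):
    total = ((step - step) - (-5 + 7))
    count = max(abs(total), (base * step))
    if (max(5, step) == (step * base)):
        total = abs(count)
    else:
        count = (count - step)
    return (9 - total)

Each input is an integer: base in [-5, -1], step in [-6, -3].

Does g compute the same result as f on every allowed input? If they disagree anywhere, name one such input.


Changes here: same computation, different form; the full 20-point sweep finds no disagreement.
verdict: equivalent


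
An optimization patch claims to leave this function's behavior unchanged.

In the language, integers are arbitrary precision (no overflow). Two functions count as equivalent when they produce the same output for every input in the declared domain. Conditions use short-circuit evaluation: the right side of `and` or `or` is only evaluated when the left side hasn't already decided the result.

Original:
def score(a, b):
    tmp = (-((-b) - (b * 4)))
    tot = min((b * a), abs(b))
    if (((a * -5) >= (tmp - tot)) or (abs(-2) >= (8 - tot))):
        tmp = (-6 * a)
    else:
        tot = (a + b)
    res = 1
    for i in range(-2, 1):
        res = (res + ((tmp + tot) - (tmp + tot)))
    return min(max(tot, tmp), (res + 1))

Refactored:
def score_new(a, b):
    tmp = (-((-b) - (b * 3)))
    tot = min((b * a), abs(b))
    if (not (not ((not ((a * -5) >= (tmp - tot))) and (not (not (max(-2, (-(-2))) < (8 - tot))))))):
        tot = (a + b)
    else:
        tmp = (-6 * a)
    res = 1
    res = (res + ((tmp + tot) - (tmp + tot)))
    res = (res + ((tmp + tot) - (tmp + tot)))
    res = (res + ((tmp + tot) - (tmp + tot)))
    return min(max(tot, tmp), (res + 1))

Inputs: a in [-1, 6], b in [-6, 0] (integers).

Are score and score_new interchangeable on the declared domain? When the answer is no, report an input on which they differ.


Take a=2, b=-4.
score: tmp=-20, then tot=-8, then (((a * -5) >= (tmp - tot)) or (abs(-2) >= (8 - tot))) is true, then tmp=-12, then res=1, then (i=-2), then res=1, then (i=-1), then res=1, then (i=0), then res=1, then returns -8
score_new: tmp=-16, then tot=-8, then (not (not ((not ((a * -5) >= (tmp - tot))) and (not (not (max(-2, (-(-2))) < (8 - tot))))))) is true, then tot=-2, then res=1, then res=1, then res=1, then res=1, then returns -2
-8 and -2 differ, so these are not the same function on this domain.
verdict: not equivalent; witness: a=2, b=-4
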